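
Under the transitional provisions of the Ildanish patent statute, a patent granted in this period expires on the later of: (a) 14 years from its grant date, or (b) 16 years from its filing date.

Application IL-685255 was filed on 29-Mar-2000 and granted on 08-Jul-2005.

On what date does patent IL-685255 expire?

2019-07-08

(a) grant + 14 years → 8 July 2019.
(b) filing + 16 years → 29 March 2016.
Later of the two: 8 July 2019.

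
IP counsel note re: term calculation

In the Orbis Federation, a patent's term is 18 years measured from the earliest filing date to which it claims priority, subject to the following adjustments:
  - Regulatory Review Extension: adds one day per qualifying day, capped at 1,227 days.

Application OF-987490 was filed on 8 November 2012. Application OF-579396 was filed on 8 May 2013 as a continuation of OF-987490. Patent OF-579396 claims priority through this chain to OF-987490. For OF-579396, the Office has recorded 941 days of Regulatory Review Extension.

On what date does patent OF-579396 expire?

June 6, 2033

Earliest priority filing: 8 November 2012.
Base term: 8 November 2012 + 18 years → 8 November 2030.
Regulatory Review Extension: 941 days (within the 1227-day cap) → +941 days → 6 June 2033.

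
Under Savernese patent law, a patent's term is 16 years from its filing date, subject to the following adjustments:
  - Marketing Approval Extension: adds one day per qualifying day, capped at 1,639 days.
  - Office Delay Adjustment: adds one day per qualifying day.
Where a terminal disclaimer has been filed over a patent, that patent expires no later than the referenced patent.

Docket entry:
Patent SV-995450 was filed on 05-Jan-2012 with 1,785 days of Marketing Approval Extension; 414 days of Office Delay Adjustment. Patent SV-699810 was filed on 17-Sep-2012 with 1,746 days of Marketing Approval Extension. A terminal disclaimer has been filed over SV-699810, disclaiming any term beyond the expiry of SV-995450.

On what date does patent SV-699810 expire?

March 14, 2033

Natural term of SV-699810:
  Base: filing + 16 years → 17 September 2028.
  Marketing Approval Extension: 1746 days claimed exceeds the 1639-day cap, so +1639 days → 14 March 2033.
Expiry of referenced patent SV-995450:
  Base: filing + 16 years → 5 January 2028.
  Marketing Approval Extension: 1785 days claimed exceeds the 1639-day cap, so +1639 days → 1 July 2032.
  Office Delay Adjustment: +414 days → 19 August 2033.
Terminal disclaimer: SV-699810 expires on the earlier of 14 March 2033 and 19 August 2033.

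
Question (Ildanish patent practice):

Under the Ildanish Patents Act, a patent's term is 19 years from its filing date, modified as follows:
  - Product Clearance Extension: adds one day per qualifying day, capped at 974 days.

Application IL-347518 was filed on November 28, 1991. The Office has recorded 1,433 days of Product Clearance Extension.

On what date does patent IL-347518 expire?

2013-07-29

Base term: filing date + 19 years → 28 November 2010.
Product Clearance Extension: 1433 days claimed exceeds the 974-day cap, so +974 days → 29 July 2013.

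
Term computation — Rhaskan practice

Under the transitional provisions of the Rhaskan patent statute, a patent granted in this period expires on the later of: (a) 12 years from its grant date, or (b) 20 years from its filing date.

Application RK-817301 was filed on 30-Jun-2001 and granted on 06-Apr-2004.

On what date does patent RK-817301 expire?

(a) grant + 12 years → 6 April 2016.
(b) filing + 20 years → 30 June 2021.
Later of the two: 30 June 2021.

June 30, 2021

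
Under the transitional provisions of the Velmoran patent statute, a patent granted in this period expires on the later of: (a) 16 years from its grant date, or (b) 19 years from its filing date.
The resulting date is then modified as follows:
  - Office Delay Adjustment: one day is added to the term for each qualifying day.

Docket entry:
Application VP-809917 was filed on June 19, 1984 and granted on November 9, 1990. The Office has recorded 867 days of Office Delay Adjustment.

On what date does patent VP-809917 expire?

2009-03-25

(a) grant + 16 years → 9 November 2006.
(b) filing + 19 years → 19 June 2003.
Later of the two: 9 November 2006.
Office Delay Adjustment: +867 days → 25 March 2009.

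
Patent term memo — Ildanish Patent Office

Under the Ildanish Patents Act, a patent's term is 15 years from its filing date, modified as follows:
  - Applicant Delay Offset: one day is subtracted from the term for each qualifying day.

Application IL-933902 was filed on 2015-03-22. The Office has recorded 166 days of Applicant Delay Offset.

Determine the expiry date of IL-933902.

October 7, 2029

Base term: filing date + 15 years → 22 March 2030.
Applicant Delay Offset: −166 days → 7 October 2029.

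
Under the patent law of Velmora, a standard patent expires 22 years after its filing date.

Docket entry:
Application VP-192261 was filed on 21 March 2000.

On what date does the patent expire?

Filing date + 22 years → 21 March 2022.

March 21, 2022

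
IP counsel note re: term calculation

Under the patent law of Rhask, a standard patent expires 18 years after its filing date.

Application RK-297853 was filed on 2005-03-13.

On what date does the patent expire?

Filing date + 18 years → 13 March 2023.

2023-03-13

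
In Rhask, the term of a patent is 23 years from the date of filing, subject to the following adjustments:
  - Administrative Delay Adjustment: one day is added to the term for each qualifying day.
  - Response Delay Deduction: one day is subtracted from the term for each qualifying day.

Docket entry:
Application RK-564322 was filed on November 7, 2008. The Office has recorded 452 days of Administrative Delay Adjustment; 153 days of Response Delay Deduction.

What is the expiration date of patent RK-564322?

September 1, 2032

Base term: filing date + 23 years → 7 November 2031.
Administrative Delay Adjustment: +452 days → 1 February 2033.
Response Delay Deduction: −153 days → 1 September 2032.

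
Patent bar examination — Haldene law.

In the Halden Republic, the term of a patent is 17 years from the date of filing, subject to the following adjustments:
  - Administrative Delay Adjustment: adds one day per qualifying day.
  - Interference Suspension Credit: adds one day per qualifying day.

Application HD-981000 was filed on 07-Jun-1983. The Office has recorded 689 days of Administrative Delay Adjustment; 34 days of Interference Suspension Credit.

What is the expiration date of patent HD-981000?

2002-05-31

Base term: filing date + 17 years → 7 June 2000.
Administrative Delay Adjustment: +689 days → 27 April 2002.
Interference Suspension Credit: +34 days → 31 May 2002.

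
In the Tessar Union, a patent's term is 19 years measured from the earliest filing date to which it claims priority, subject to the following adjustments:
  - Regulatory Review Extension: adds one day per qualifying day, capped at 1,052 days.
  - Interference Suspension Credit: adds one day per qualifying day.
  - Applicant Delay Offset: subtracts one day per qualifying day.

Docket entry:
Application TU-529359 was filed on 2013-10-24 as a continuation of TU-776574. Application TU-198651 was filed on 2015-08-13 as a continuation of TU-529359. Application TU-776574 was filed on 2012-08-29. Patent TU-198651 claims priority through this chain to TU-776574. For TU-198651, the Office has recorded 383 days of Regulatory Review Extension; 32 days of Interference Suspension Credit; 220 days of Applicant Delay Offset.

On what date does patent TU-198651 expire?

Earliest priority filing: 29 August 2012.
Base term: 29 August 2012 + 19 years → 29 August 2031.
Regulatory Review Extension: 383 days (within the 1052-day cap) → +383 days → 15 September 2032.
Interference Suspension Credit: +32 days → 17 October 2032.
Applicant Delay Offset: −220 days → 11 March 2032.

2032-03-11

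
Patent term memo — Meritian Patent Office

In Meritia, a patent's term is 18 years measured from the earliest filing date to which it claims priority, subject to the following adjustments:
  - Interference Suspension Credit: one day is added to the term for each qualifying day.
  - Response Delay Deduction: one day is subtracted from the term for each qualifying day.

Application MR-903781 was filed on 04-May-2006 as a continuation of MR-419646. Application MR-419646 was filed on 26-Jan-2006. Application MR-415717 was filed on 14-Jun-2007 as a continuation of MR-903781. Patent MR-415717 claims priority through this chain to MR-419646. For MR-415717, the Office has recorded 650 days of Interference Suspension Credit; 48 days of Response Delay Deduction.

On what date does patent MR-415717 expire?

Earliest priority filing: 26 January 2006.
Base term: 26 January 2006 + 18 years → 26 January 2024.
Interference Suspension Credit: +650 days → 6 November 2025.
Response Delay Deduction: −48 days → 19 September 2025.

September 19, 2025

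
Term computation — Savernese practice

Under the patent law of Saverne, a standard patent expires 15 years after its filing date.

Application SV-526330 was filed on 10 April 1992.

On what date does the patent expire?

Filing date + 15 years → 10 April 2007.

April 10, 2007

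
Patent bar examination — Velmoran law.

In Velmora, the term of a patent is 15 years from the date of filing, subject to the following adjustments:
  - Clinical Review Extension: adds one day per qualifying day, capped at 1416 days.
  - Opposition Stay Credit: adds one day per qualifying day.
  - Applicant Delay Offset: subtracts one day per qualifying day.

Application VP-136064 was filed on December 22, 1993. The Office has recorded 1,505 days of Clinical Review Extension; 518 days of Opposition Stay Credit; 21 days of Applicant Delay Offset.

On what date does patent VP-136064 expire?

Base term: filing date + 15 years → 22 December 2008.
Clinical Review Extension: 1505 days claimed exceeds the 1416-day cap, so +1416 days → 7 November 2012.
Opposition Stay Credit: +518 days → 9 April 2014.
Applicant Delay Offset: −21 days → 19 March 2014.

March 19, 2014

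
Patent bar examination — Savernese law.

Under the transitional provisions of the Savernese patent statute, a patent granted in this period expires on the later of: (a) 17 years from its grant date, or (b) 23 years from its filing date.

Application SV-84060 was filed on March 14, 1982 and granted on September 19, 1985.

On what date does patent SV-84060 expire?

2005-03-14

(a) grant + 17 years → 19 September 2002.
(b) filing + 23 years → 14 March 2005.
Later of the two: 14 March 2005.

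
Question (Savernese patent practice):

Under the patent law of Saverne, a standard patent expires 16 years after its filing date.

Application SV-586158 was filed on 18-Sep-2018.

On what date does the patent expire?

Filing date + 16 years → 18 September 2034.

September 18, 2034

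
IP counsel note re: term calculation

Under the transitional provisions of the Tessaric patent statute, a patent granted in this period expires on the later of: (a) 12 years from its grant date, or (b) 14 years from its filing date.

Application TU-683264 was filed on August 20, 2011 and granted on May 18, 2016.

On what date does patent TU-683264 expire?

2028-05-18

(a) grant + 12 years → 18 May 2028.
(b) filing + 14 years → 20 August 2025.
Later of the two: 18 May 2028.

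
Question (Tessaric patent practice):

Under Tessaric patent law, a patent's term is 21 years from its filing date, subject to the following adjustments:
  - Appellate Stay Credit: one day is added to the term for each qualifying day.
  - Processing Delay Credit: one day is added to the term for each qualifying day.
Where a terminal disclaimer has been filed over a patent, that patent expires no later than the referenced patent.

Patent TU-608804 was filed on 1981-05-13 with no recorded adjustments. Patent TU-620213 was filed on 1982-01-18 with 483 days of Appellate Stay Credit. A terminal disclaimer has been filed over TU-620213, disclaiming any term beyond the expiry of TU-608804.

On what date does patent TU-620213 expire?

2002-05-13

Natural term of TU-620213:
  Base: filing + 21 years → 18 January 2003.
  Appellate Stay Credit: +483 days → 15 May 2004.
Expiry of referenced patent TU-608804:
  Base: filing + 21 years → 13 May 2002.
Terminal disclaimer: TU-620213 expires on the earlier of 15 May 2004 and 13 May 2002.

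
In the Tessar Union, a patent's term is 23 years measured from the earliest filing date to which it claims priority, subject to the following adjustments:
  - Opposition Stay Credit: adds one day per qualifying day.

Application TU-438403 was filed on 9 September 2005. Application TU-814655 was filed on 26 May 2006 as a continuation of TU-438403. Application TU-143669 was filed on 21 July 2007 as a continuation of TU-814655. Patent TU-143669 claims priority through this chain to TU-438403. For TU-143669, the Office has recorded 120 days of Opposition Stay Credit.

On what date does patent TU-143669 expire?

January 7, 2029

Earliest priority filing: 9 September 2005.
Base term: 9 September 2005 + 23 years → 9 September 2028.
Opposition Stay Credit: +120 days → 7 January 2029.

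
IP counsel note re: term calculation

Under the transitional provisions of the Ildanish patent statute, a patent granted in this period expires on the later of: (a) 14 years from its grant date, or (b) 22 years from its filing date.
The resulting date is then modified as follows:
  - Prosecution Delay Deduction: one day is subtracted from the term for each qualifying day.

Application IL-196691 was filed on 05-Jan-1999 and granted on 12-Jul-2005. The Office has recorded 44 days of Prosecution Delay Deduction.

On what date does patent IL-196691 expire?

(a) grant + 14 years → 12 July 2019.
(b) filing + 22 years → 5 January 2021.
Later of the two: 5 January 2021.
Prosecution Delay Deduction: −44 days → 22 November 2020.

November 22, 2020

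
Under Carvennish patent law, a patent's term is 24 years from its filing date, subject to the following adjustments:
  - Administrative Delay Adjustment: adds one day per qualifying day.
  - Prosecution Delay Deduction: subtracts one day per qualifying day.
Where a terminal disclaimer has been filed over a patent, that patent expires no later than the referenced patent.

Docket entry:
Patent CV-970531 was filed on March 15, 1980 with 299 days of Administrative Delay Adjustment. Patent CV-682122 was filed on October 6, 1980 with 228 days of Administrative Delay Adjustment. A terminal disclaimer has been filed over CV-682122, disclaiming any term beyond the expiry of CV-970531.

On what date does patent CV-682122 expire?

2005-01-08

Natural term of CV-682122:
  Base: filing + 24 years → 6 October 2004.
  Administrative Delay Adjustment: +228 days → 22 May 2005.
Expiry of referenced patent CV-970531:
  Base: filing + 24 years → 15 March 2004.
  Administrative Delay Adjustment: +299 days → 8 January 2005.
Terminal disclaimer: CV-682122 expires on the earlier of 22 May 2005 and 8 January 2005.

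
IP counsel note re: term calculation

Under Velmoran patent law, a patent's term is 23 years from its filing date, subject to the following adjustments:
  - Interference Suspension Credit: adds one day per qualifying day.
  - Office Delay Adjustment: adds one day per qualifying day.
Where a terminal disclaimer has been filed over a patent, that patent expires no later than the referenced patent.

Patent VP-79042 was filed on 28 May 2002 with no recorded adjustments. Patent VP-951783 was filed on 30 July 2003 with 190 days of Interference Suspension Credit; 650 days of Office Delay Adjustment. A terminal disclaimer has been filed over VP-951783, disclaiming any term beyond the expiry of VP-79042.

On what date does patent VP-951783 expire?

Natural term of VP-951783:
  Base: filing + 23 years → 30 July 2026.
  Interference Suspension Credit: +190 days → 5 February 2027.
  Office Delay Adjustment: +650 days → 16 November 2028.
Expiry of referenced patent VP-79042:
  Base: filing + 23 years → 28 May 2025.
Terminal disclaimer: VP-951783 expires on the earlier of 16 November 2028 and 28 May 2025.

2025-05-28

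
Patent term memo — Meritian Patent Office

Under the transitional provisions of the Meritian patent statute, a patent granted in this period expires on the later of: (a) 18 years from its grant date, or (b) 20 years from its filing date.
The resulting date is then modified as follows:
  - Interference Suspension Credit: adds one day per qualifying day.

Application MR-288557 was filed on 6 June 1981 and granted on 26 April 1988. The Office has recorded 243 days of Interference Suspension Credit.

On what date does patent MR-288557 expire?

(a) grant + 18 years → 26 April 2006.
(b) filing + 20 years → 6 June 2001.
Later of the two: 26 April 2006.
Interference Suspension Credit: +243 days → 25 December 2006.

December 25, 2006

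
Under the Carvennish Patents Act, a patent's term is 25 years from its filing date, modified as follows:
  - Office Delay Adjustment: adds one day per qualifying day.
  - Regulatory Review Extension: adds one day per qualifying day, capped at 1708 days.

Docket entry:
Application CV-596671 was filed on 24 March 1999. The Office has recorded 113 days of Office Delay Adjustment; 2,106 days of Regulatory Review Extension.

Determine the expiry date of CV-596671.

Base term: filing date + 25 years → 24 March 2024.
Office Delay Adjustment: +113 days → 15 July 2024.
Regulatory Review Extension: 2106 days claimed exceeds the 1708-day cap, so +1708 days → 19 March 2029.

2029-03-19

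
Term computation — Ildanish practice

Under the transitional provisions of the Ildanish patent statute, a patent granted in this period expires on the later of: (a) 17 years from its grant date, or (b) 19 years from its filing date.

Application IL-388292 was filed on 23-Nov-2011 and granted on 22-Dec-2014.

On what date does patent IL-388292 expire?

December 22, 2031

(a) grant + 17 years → 22 December 2031.
(b) filing + 19 years → 23 November 2030.
Later of the two: 22 December 2031.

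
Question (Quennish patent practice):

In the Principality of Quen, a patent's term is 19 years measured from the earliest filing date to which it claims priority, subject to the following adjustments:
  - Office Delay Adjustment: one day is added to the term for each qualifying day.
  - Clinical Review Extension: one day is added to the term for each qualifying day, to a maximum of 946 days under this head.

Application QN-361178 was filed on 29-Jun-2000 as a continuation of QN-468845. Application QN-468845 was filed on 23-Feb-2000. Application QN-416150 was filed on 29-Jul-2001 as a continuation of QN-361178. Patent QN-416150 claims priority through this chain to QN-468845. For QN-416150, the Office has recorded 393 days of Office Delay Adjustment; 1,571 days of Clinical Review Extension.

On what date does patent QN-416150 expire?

Earliest priority filing: 23 February 2000.
Base term: 23 February 2000 + 19 years → 23 February 2019.
Office Delay Adjustment: +393 days → 22 March 2020.
Clinical Review Extension: 1571 days claimed exceeds the 946-day cap, so +946 days → 24 October 2022.

October 24, 2022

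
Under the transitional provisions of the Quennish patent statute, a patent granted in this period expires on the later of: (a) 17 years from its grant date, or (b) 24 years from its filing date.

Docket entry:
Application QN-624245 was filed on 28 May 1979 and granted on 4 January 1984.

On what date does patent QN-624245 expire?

(a) grant + 17 years → 4 January 2001.
(b) filing + 24 years → 28 May 2003.
Later of the two: 28 May 2003.

2003-05-28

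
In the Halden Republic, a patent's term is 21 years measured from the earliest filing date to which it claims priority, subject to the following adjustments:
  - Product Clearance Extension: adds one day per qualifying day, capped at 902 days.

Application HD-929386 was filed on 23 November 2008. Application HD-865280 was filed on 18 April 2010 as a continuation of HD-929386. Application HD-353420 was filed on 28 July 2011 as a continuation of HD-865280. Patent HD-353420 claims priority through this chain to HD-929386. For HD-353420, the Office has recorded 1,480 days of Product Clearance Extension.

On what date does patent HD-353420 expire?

Earliest priority filing: 23 November 2008.
Base term: 23 November 2008 + 21 years → 23 November 2029.
Product Clearance Extension: 1480 days claimed exceeds the 902-day cap, so +902 days → 13 May 2032.

May 13, 2032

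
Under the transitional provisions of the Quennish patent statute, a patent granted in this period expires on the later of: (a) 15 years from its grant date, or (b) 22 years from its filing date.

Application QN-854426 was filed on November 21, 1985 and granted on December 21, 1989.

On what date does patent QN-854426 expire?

2007-11-21

(a) grant + 15 years → 21 December 2004.
(b) filing + 22 years → 21 November 2007.
Later of the two: 21 November 2007.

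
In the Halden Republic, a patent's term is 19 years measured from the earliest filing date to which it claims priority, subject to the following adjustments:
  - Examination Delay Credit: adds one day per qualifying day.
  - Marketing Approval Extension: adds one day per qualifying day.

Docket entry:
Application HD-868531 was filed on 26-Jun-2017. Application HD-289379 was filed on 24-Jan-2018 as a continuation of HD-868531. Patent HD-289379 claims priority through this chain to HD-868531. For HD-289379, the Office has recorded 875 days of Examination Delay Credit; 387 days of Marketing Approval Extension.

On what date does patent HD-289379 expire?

Earliest priority filing: 26 June 2017.
Base term: 26 June 2017 + 19 years → 26 June 2036.
Examination Delay Credit: +875 days → 18 November 2038.
Marketing Approval Extension: +387 days → 10 December 2039.

2039-12-10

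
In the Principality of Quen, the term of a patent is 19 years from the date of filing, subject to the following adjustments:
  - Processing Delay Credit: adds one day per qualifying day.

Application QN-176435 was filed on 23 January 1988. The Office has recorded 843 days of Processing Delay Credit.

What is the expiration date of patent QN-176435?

Base term: filing date + 19 years → 23 January 2007.
Processing Delay Credit: +843 days → 15 May 2009.

2009-05-15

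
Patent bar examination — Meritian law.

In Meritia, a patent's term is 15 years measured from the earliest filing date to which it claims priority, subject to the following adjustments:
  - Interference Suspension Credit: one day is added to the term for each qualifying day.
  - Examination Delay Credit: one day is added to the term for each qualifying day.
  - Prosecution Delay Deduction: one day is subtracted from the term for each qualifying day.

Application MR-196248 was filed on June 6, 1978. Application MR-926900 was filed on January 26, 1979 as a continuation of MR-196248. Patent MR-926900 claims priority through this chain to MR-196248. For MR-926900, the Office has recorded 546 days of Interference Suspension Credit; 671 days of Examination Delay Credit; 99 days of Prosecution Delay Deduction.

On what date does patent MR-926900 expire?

Earliest priority filing: 6 June 1978.
Base term: 6 June 1978 + 15 years → 6 June 1993.
Interference Suspension Credit: +546 days → 4 December 1994.
Examination Delay Credit: +671 days → 5 October 1996.
Prosecution Delay Deduction: −99 days → 28 June 1996.

June 28, 1996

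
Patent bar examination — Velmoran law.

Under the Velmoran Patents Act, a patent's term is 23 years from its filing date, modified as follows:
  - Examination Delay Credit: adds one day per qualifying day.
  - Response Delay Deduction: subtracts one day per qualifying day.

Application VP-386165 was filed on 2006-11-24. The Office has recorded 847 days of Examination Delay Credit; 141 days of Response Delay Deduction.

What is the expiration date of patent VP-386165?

2031-10-31

Base term: filing date + 23 years → 24 November 2029.
Examination Delay Credit: +847 days → 20 March 2032.
Response Delay Deduction: −141 days → 31 October 2031.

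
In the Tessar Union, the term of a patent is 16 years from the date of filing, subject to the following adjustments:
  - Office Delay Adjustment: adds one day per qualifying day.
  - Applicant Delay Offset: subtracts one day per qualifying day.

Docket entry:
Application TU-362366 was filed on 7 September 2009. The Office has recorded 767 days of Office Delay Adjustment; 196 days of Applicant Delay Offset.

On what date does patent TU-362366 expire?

April 1, 2027

Base term: filing date + 16 years → 7 September 2025.
Office Delay Adjustment: +767 days → 14 October 2027.
Applicant Delay Offset: −196 days → 1 April 2027.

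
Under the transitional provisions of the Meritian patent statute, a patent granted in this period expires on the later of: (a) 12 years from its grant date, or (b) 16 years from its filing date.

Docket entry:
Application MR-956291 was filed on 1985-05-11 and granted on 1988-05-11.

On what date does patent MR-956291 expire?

May 11, 2001

(a) grant + 12 years → 11 May 2000.
(b) filing + 16 years → 11 May 2001.
Later of the two: 11 May 2001.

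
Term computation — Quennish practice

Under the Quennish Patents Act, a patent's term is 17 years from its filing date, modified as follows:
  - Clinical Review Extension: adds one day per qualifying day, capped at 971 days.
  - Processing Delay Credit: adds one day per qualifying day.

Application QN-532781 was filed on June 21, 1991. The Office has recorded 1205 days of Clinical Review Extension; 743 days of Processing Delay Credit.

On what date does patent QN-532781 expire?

Base term: filing date + 17 years → 21 June 2008.
Clinical Review Extension: 1205 days claimed exceeds the 971-day cap, so +971 days → 17 February 2011.
Processing Delay Credit: +743 days → 1 March 2013.

March 1, 2013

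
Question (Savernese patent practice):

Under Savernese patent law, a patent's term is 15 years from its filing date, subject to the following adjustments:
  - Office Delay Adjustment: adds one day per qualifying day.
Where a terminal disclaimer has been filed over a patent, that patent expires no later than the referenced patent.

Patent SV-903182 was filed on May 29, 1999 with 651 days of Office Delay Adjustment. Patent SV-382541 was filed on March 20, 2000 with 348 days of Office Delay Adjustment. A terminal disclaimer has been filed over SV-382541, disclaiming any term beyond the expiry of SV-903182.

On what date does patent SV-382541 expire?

2016-03-02

Natural term of SV-382541:
  Base: filing + 15 years → 20 March 2015.
  Office Delay Adjustment: +348 days → 2 March 2016.
Expiry of referenced patent SV-903182:
  Base: filing + 15 years → 29 May 2014.
  Office Delay Adjustment: +651 days → 10 March 2016.
Terminal disclaimer: SV-382541 expires on the earlier of 2 March 2016 and 10 March 2016.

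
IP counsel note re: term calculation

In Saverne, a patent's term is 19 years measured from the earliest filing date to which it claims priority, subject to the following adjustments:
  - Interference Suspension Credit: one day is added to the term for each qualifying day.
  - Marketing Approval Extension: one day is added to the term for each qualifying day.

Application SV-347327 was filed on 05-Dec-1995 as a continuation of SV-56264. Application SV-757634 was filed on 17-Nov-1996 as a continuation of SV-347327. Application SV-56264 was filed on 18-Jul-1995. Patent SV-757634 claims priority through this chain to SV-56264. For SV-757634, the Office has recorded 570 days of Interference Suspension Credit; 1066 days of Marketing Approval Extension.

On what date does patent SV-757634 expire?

January 9, 2019

Earliest priority filing: 18 July 1995.
Base term: 18 July 1995 + 19 years → 18 July 2014.
Interference Suspension Credit: +570 days → 8 February 2016.
Marketing Approval Extension: +1066 days → 9 January 2019.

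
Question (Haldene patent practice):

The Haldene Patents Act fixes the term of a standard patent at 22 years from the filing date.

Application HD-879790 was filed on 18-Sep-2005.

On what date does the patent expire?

September 18, 2027

Filing date + 22 years → 18 September 2027.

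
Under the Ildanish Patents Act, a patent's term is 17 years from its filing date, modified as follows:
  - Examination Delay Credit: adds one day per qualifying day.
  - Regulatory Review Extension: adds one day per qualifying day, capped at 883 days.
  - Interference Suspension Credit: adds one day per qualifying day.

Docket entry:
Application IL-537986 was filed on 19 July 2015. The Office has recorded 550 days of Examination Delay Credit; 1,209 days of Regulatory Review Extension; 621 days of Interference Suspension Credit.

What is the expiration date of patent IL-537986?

March 4, 2038

Base term: filing date + 17 years → 19 July 2032.
Examination Delay Credit: +550 days → 20 January 2034.
Regulatory Review Extension: 1209 days claimed exceeds the 883-day cap, so +883 days → 21 June 2036.
Interference Suspension Credit: +621 days → 4 March 2038.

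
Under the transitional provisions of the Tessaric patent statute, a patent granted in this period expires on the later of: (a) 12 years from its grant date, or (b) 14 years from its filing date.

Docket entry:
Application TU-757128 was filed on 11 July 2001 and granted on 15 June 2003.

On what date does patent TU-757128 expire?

2015-07-11

(a) grant + 12 years → 15 June 2015.
(b) filing + 14 years → 11 July 2015.
Later of the two: 11 July 2015.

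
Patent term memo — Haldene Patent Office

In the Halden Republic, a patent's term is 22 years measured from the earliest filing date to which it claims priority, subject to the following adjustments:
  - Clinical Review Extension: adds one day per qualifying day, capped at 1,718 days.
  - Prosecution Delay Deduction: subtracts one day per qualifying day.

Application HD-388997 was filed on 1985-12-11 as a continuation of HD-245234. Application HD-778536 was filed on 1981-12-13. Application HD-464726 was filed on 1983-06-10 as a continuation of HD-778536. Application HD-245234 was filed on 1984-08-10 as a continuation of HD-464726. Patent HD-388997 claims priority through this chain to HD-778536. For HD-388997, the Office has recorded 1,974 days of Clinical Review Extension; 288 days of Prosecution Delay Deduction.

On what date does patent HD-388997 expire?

Earliest priority filing: 13 December 1981.
Base term: 13 December 1981 + 22 years → 13 December 2003.
Clinical Review Extension: 1974 days claimed exceeds the 1718-day cap, so +1718 days → 26 August 2008.
Prosecution Delay Deduction: −288 days → 12 November 2007.

November 12, 2007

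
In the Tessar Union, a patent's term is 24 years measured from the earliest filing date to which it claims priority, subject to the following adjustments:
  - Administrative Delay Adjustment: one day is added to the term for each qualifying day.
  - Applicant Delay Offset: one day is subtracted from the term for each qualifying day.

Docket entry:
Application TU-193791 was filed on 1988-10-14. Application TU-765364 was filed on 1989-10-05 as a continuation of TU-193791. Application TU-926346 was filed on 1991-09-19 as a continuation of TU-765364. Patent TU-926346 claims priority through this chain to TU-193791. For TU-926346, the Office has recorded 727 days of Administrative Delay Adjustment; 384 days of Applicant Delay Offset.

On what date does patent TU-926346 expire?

Earliest priority filing: 14 October 1988.
Base term: 14 October 1988 + 24 years → 14 October 2012.
Administrative Delay Adjustment: +727 days → 11 October 2014.
Applicant Delay Offset: −384 days → 22 September 2013.

September 22, 2013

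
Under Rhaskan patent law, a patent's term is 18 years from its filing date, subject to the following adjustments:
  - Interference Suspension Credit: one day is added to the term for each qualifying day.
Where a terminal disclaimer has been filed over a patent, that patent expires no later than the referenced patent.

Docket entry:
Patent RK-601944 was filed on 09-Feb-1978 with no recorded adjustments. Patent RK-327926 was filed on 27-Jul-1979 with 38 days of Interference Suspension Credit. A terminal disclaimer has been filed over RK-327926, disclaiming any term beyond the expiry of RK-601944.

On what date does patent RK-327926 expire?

1996-02-09

Natural term of RK-327926:
  Base: filing + 18 years → 27 July 1997.
  Interference Suspension Credit: +38 days → 3 September 1997.
Expiry of referenced patent RK-601944:
  Base: filing + 18 years → 9 February 1996.
Terminal disclaimer: RK-327926 expires on the earlier of 3 September 1997 and 9 February 1996.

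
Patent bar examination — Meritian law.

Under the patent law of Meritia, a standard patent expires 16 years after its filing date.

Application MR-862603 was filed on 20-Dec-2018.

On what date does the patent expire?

December 20, 2034

Filing date + 16 years → 20 December 2034.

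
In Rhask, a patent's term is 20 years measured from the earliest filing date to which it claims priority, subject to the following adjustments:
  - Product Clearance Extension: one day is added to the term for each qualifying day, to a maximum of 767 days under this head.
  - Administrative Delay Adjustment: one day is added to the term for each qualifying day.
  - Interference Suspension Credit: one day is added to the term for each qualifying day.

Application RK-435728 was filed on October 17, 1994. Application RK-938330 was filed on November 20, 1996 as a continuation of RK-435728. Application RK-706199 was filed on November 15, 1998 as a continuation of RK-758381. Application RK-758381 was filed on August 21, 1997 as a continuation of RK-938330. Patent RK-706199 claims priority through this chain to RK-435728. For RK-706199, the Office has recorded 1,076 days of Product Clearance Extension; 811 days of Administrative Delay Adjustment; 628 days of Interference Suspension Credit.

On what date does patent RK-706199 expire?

Earliest priority filing: 17 October 1994.
Base term: 17 October 1994 + 20 years → 17 October 2014.
Product Clearance Extension: 1076 days claimed exceeds the 767-day cap, so +767 days → 22 November 2016.
Administrative Delay Adjustment: +811 days → 11 February 2019.
Interference Suspension Credit: +628 days → 31 October 2020.

October 31, 2020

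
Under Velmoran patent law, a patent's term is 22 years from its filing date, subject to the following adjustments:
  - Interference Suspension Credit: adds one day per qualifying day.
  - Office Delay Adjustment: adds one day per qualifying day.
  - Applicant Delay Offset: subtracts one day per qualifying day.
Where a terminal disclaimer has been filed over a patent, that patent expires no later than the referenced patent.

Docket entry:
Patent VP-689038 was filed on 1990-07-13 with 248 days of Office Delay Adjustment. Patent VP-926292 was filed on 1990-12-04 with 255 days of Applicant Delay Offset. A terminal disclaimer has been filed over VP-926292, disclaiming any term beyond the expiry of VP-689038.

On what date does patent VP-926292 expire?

March 24, 2012

Natural term of VP-926292:
  Base: filing + 22 years → 4 December 2012.
  Applicant Delay Offset: −255 days → 24 March 2012.
Expiry of referenced patent VP-689038:
  Base: filing + 22 years → 13 July 2012.
  Office Delay Adjustment: +248 days → 18 March 2013.
Terminal disclaimer: VP-926292 expires on the earlier of 24 March 2012 and 18 March 2013.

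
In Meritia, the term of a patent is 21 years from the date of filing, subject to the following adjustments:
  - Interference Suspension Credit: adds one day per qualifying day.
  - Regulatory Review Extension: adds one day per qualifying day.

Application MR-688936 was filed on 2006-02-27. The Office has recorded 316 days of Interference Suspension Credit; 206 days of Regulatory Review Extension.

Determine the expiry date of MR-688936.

August 2, 2028

Base term: filing date + 21 years → 27 February 2027.
Interference Suspension Credit: +316 days → 9 January 2028.
Regulatory Review Extension: +206 days → 2 August 2028.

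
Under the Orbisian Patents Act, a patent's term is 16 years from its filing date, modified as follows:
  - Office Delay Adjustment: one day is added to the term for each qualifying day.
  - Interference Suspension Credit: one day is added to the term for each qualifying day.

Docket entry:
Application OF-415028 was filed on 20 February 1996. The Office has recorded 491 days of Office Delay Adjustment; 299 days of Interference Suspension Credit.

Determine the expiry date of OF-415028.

April 20, 2014

Base term: filing date + 16 years → 20 February 2012.
Office Delay Adjustment: +491 days → 25 June 2013.
Interference Suspension Credit: +299 days → 20 April 2014.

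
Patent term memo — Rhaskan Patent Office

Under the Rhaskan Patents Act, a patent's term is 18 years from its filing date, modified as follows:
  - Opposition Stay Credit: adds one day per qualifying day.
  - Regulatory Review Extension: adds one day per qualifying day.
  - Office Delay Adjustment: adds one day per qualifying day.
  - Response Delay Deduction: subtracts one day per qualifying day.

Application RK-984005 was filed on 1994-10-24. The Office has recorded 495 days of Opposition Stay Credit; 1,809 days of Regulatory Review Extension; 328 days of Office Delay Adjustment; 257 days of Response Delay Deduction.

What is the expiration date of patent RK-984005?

2019-04-26

Base term: filing date + 18 years → 24 October 2012.
Opposition Stay Credit: +495 days → 3 March 2014.
Regulatory Review Extension: +1809 days → 14 February 2019.
Office Delay Adjustment: +328 days → 8 January 2020.
Response Delay Deduction: −257 days → 26 April 2019.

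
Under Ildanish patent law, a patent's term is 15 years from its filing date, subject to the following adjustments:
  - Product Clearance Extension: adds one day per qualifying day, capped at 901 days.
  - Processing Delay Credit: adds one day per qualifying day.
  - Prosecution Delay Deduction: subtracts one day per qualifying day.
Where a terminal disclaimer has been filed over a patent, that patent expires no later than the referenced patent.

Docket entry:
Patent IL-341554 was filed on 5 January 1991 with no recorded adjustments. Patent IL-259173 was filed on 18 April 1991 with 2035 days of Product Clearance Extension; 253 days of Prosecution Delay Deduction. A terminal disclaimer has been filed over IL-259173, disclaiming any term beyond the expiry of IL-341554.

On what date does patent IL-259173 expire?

2006-01-05

Natural term of IL-259173:
  Base: filing + 15 years → 18 April 2006.
  Product Clearance Extension: 2035 days claimed exceeds the 901-day cap, so +901 days → 5 October 2008.
  Prosecution Delay Deduction: −253 days → 26 January 2008.
Expiry of referenced patent IL-341554:
  Base: filing + 15 years → 5 January 2006.
Terminal disclaimer: IL-259173 expires on the earlier of 26 January 2008 and 5 January 2006.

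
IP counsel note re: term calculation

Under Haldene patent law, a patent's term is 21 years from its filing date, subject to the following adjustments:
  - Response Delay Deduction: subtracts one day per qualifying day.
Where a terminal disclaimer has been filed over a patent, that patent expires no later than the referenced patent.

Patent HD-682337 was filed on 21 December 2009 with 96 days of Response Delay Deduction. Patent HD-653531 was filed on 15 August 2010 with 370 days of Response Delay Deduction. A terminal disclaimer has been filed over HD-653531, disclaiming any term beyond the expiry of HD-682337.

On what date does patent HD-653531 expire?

Natural term of HD-653531:
  Base: filing + 21 years → 15 August 2031.
  Response Delay Deduction: −370 days → 10 August 2030.
Expiry of referenced patent HD-682337:
  Base: filing + 21 years → 21 December 2030.
  Response Delay Deduction: −96 days → 16 September 2030.
Terminal disclaimer: HD-653531 expires on the earlier of 10 August 2030 and 16 September 2030.

August 10, 2030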